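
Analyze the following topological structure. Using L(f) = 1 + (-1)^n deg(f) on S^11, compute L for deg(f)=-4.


On S^11: L(f) = tr(f_0*) + (-1)^11 tr(f_11*) = 1 + (-1)^11 * deg(f).
L(f) = 1 + (-1)^11 * -4 = 1 + 4 = 5

5


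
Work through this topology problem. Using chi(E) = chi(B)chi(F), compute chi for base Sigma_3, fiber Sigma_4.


For a fiber bundle F -> E -> B (with CW structure): chi(E) = chi(B) * chi(F).
chi(Sigma_3) = -4, chi(Sigma_4) = -6.
chi(E) = (-4) * (-6) = 24

24


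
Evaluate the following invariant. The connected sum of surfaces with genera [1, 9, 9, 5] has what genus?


Genus is additive under connected sum of orientable surfaces.
g = 1 + 9 + 9 + 5 = 24

24


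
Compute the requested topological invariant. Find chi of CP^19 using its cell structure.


CP^19 has one cell in each even dimension 0, 2, ..., 2*19 (19+1 cells total).
All cells are even-dimensional, so chi = number of cells.
chi = 19 + 1 = 20

20


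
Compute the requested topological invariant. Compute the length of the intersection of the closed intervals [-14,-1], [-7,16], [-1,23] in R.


Intersection = [max(a_i), min(b_i)] = [-1, -1].
Length = -1 - -1 = 0

0


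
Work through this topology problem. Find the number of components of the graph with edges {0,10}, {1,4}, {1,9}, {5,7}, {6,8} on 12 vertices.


Run DFS/union-find over 12 vertices.
V = 12, E = 5.
Number of components = 7

7


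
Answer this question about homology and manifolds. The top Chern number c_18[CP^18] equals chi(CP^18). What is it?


For any closed oriented manifold, <e(TM),[M]> = chi(M).
chi(CP^18) = 18+1 = 19

19


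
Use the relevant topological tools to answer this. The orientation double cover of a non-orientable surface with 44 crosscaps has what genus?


chi(N_44) = 2 - 44 = -42.
Double cover: chi(Sigma_g) = 2 * chi(N_44) = 2*(-42) = -84.
2 - 2g = -84, so g = (2 - (-84))/2 = 86/2 = 43

43


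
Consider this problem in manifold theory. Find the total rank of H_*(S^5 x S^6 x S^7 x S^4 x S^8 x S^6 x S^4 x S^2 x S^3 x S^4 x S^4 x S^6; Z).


Total Betti number is multiplicative under products.
Each S^d (d>=1) has total Betti number 2.
There are 12 sphere factors.
Total = 2^12 = 4096

4096


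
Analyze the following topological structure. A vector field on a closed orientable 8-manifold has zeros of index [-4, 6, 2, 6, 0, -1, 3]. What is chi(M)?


Poincare-Hopf: chi(M) = sum of indices of zeros.
chi = (-4) + (6) + (2) + (6) + (0) + (-1) + (3) = 12

12


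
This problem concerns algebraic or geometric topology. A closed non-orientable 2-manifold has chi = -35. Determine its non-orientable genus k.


chi = 2 - k for closed non-orientable surfaces with k crosscaps.
-35 = 2 - k
k = 2 - (-35) = 37

37


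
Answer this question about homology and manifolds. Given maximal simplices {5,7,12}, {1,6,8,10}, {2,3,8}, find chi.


Enumerate all faces; f-vector: f_0=9, f_1=12, f_2=6, f_3=1.
chi = sum (-1)^k f_k = 2

2


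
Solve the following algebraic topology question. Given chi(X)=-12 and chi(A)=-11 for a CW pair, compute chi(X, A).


Relative Euler characteristic: chi(X, A) = chi(X) - chi(A).
= -12 - (-11) = -1

-1


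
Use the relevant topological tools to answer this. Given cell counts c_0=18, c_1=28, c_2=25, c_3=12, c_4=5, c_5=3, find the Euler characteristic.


chi = sum_k (-1)^k c_k.
= (-1)^0*18 + (-1)^1*28 + (-1)^2*25 + (-1)^3*12 + (-1)^4*5 + (-1)^5*3
= (18) + (-28) + (25) + (-12) + (5) + (-3)
= 5

5


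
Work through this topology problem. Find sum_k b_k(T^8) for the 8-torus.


b_k(T^8) = C(8,k), so the sum over k is sum_k C(8,k) = 2^8.
Total = 2^8 = 256

256


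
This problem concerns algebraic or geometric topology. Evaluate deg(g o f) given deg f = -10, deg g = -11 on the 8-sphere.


Degree is multiplicative under composition: deg(g o f) = deg(g) * deg(f).
= -11 * -10 = 110

110


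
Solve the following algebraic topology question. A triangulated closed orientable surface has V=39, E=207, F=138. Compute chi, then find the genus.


chi = V - E + F = 39 - 207 + 138 = -30
For orientable closed surface: chi = 2 - 2g, so g = (2 - chi)/2.
g = (2 - (-30)) / 2 = 32 / 2 = 16

16


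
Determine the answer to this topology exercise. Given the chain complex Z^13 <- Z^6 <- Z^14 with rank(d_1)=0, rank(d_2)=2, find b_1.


rank H_k = rank(ker d_k) - rank(im d_{k+1}).
rank(ker d_1) = rank(C_1) - rank(d_1) = 6 - 0 = 6.
rank(im d_{1+1}) = 2.
rank H_1 = 6 - 2 = 4

4


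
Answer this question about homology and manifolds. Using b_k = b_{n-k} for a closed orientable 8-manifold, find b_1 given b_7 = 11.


Poincare duality for closed orientable n-manifolds: b_k = b_{n-k}.
Here n = 8, so b_1 = b_7 = 11

11


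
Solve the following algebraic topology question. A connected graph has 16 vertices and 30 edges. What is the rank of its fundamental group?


For a connected graph: rank(pi_1) = b_1 = E - V + 1 = 1 - chi.
chi = V - E = 16 - 30 = -14.
rank = 1 - (-14) = 30 - 16 + 1 = 15

15


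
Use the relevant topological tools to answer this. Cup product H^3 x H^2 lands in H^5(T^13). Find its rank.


Cup product: H^p x H^q -> H^{p+q}; here p+q = 3+2 = 5.
rank H^k(T^n) = C(n,k).
C(13,5) = 1287

1287


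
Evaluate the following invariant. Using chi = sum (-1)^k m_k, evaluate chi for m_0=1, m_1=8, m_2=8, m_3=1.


Morse theory: chi(M) = sum_k (-1)^k m_k where m_k = #(index-k critical points).
= (1) + (-8) + (8) + (-1) = 0

0


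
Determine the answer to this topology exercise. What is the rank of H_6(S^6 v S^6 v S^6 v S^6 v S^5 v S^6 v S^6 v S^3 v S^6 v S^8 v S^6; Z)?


For a wedge of spheres, H_k (k>0) is free on one generator per sphere of dimension k.
Spheres of dimension 6: count = 8.
b_6 = 8

8


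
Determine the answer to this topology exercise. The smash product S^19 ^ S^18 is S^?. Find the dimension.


S^m ^ S^n = S^{m+n}.
k = 19 + 18 = 37

37


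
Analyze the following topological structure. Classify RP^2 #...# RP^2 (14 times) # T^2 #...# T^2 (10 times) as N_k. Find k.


Since a >= 1, the sum is non-orientable; each T^2 can be replaced by RP^2 # RP^2 (since T^2#RP^2 = 3RP^2).
Total crosscaps k = 14 + 2*10 = 34.
Check via chi: chi = 14*1 + 10*0 - (14+10-1)*2 = -32 = 2 - k = -32. Consistent.

34


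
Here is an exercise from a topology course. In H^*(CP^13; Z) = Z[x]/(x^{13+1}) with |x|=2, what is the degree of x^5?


|x| = 2 in H^*(CP^n).
|x^5| = 5 * |x| = 5 * 2 = 10

10


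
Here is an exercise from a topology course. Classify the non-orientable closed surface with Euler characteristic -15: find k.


chi = 2 - k for closed non-orientable surfaces with k crosscaps.
-15 = 2 - k
k = 2 - (-15) = 17

17


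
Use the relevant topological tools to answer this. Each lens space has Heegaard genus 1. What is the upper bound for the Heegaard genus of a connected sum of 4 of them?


Heegaard genus satisfies g(A#B) <= g(A) + g(B).
Each lens space has g = 1.
Upper bound: 4 * 1 = 4

4


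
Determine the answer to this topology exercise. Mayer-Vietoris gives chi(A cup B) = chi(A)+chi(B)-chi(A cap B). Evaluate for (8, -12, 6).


chi(A cup B) = chi(A) + chi(B) - chi(A cap B)
= 8 + (-12) - (6)
= -10

-10


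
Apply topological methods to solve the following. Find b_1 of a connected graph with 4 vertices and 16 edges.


For a connected graph: rank(pi_1) = b_1 = E - V + 1 = 1 - chi.
chi = V - E = 4 - 16 = -12.
rank = 1 - (-12) = 16 - 4 + 1 = 13

13


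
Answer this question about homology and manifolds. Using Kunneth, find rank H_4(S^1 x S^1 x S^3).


Each S^d has Poincare polynomial 1 + t^d.
The product S^1 x S^1 x S^3 has Poincare polynomial prod(1+t^d_i).
Expanding: b_0=1, b_1=2, b_2=1, b_3=1, b_4=2, b_5=1.
b_4 = 2

2


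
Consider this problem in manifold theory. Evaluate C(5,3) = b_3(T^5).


By the Kunneth formula, b_k(T^n) = C(n,k).
b_3(T^5) = C(5,3).
C(5,3) = 5!/(3!*2!) = 10

10


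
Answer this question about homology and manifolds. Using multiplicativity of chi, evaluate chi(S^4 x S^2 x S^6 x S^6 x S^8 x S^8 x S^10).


chi is multiplicative: chi(X x Y) = chi(X) chi(Y).
Each even-dim sphere has chi = 2. There are 7 factors.
chi = 2^7 = 128

128


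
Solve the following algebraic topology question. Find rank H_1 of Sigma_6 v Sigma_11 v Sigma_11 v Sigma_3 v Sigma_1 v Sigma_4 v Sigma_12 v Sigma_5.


For a wedge X v Y: reduced H_k(X v Y) = H_k(X) + H_k(Y).
Each Sigma_g contributes b_1 = 2g.
b_1 = 12 + 22 + 22 + 6 + 2 + 8 + 24 + 10 = 106

106


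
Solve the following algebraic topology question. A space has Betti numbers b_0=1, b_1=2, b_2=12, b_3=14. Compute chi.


chi = sum_k (-1)^k b_k.
= (1) + (-2) + (12) + (-14)
= -3

-3


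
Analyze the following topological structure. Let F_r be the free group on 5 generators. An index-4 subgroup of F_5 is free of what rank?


Nielsen-Schreier: an index-n subgroup of F_r is free of rank 1 + n(r-1).
Equivalently: chi(cover) = n*chi(base); chi(vee_r S^1) = 1 - 5 = -4.
chi(E) = 4*(-4) = -16; rank = 1 - chi(E) = 1 - (-16) = 17.
rank = 1 + 4*(5-1) = 1 + 16 = 17

17


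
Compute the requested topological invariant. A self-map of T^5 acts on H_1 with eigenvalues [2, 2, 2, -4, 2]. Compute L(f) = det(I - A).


For a torus self-map: L(f) = det(I - A) where A acts on H_1.
L(f) = (1-2) * (1-2) * (1-2) * (1--4) * (1-2) = -1 * -1 * -1 * 5 * -1 = 5

5


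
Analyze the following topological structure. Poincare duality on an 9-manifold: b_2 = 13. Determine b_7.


Poincare duality for closed orientable n-manifolds: b_k = b_{n-k}.
Here n = 9, so b_7 = b_2 = 13

13


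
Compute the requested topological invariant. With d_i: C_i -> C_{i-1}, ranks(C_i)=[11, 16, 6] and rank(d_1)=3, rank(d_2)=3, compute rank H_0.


rank H_k = rank(ker d_k) - rank(im d_{k+1}).
rank(ker d_0) = rank(C_0) - rank(d_0) = 11 - 0 = 11.
rank(im d_{0+1}) = 3.
rank H_0 = 11 - 3 = 8

8


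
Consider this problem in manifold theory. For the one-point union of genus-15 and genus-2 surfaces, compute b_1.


For a wedge: H_1(A v B) = H_1(A) + H_1(B).
b_1(Sigma_15) = 30, b_1(Sigma_2) = 4.
b_1 = 30 + 4 = 34

34


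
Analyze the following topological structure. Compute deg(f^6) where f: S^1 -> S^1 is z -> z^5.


deg(f) = 5. Degree is multiplicative: deg(f^6) = (deg f)^6.
deg(f^6) = (5)^6 = 15625

15625


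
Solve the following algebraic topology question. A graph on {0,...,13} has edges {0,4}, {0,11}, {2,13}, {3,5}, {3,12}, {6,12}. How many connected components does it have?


Run DFS/union-find over 14 vertices.
V = 14, E = 6.
Number of components = 8

8


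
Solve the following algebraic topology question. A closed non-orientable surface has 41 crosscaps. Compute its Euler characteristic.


For a non-orientable closed surface with k crosscaps: chi = 2 - k.
Here k = 41.
chi = 2 - 41 = -39

-39


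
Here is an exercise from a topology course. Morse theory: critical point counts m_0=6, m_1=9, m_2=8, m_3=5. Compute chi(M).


Morse theory: chi(M) = sum_k (-1)^k m_k where m_k = #(index-k critical points).
= (6) + (-9) + (8) + (-5) = 0

0


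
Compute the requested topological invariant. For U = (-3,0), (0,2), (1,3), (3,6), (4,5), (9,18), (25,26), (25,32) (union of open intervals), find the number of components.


Sort and merge overlapping open intervals.
Merged: (-3,0), (0,3), (3,6), (9,18), (25,32).
Number of components = 5

5


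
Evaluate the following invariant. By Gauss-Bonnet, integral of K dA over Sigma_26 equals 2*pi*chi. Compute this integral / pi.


Gauss-Bonnet: integral K dA = 2*pi*chi(M).
chi(Sigma_26) = 2 - 2*26 = -50.
(integral K dA)/pi = 2*chi = 2*(-50) = -100

-100


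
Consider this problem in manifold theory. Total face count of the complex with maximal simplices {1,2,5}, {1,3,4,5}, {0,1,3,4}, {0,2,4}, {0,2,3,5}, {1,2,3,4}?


Each maximal simplex on m vertices has 2^m - 1 nonempty faces.
Take the union (dedupe shared faces).
Total distinct faces = 41

41


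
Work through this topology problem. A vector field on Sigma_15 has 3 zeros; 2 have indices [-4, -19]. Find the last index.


Poincare-Hopf: sum of indices = chi(M).
chi(Sigma_15) = 2 - 2*15 = -28.
Sum of known indices = -23.
x = chi - (sum known) = -28 - (-23) = -5

-5


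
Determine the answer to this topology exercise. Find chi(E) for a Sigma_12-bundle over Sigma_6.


For a fiber bundle F -> E -> B (with CW structure): chi(E) = chi(B) * chi(F).
chi(Sigma_6) = -10, chi(Sigma_12) = -22.
chi(E) = (-10) * (-22) = 220

220


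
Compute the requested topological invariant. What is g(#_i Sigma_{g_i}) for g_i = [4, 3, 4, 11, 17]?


Genus is additive under connected sum of orientable surfaces.
g = 4 + 3 + 4 + 11 + 17 = 39

39


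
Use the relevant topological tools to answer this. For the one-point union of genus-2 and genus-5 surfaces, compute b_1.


For a wedge: H_1(A v B) = H_1(A) + H_1(B).
b_1(Sigma_2) = 4, b_1(Sigma_5) = 10.
b_1 = 4 + 10 = 14

14


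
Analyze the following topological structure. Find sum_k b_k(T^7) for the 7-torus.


b_k(T^7) = C(7,k), so the sum over k is sum_k C(7,k) = 2^7.
Total = 2^7 = 128

128


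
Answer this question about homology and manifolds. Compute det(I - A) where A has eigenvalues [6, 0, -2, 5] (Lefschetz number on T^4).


For a torus self-map: L(f) = det(I - A) where A acts on H_1.
L(f) = (1-6) * (1-0) * (1--2) * (1-5) = -5 * 1 * 3 * -4 = 60

60


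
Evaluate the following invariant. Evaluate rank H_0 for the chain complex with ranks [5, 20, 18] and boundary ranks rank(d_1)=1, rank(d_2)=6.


rank H_k = rank(ker d_k) - rank(im d_{k+1}).
rank(ker d_0) = rank(C_0) - rank(d_0) = 5 - 0 = 5.
rank(im d_{0+1}) = 1.
rank H_0 = 5 - 1 = 4

4


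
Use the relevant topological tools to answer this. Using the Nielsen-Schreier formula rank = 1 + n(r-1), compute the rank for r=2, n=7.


Nielsen-Schreier: an index-n subgroup of F_r is free of rank 1 + n(r-1).
Equivalently: chi(cover) = n*chi(base); chi(vee_r S^1) = 1 - 2 = -1.
chi(E) = 7*(-1) = -7; rank = 1 - chi(E) = 1 - (-7) = 8.
rank = 1 + 7*(2-1) = 1 + 7 = 8

8


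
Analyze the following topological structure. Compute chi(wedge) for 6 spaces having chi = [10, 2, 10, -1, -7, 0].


chi(A v B) = chi(A) + chi(B) - 1 (one point identified).
For 6 spaces: chi = (sum chi_i) - (6 - 1).
sum = 14; chi = 14 - 5 = 9

9


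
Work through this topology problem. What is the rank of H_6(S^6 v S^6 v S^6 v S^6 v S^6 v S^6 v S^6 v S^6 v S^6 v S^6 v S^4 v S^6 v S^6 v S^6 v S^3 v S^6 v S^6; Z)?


For a wedge of spheres, H_k (k>0) is free on one generator per sphere of dimension k.
Spheres of dimension 6: count = 15.
b_6 = 15

15


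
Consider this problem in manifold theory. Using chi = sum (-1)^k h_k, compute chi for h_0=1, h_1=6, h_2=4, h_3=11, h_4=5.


Handles of index k contribute (-1)^k to chi (same as CW cells).
chi = (1) + (-6) + (4) + (-11) + (5) = -7

-7


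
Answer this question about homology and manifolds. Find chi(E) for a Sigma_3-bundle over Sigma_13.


For a fiber bundle F -> E -> B (with CW structure): chi(E) = chi(B) * chi(F).
chi(Sigma_13) = -24, chi(Sigma_3) = -4.
chi(E) = (-24) * (-4) = 96

96


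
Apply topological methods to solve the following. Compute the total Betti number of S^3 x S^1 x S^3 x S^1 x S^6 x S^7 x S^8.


Total Betti number is multiplicative under products.
Each S^d (d>=1) has total Betti number 2.
There are 7 sphere factors.
Total = 2^7 = 128

128


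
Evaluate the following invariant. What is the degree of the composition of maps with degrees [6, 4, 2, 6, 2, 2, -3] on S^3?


Degree is multiplicative: deg(composition) = product of degrees.
= (6) * (4) * (2) * (6) * (2) * (2) * (-3) = -3456

-3456


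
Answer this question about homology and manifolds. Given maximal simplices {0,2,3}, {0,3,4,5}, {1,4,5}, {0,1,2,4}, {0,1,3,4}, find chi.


Enumerate all faces; f-vector: f_0=6, f_1=14, f_2=12, f_3=3.
chi = sum (-1)^k f_k = 1

1


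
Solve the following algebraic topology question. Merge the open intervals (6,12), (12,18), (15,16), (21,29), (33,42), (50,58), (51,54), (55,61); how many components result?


Sort and merge overlapping open intervals.
Merged: (6,12), (12,18), (21,29), (33,42), (50,61).
Number of components = 5

5


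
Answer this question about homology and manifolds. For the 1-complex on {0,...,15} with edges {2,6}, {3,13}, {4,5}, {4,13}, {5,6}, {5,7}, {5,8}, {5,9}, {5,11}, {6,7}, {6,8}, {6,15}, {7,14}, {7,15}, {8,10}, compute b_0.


Run DFS/union-find over 16 vertices.
V = 16, E = 15.
Number of components = 4

4


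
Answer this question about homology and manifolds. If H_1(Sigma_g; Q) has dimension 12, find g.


For a closed orientable surface: b_1 = 2g.
12 = 2g
g = 12 / 2 = 6

6


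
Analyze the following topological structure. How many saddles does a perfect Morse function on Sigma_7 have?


A perfect Morse function has m_k = b_k.
For Sigma_7: b_0=1, b_1=2g=14, b_2=1.
Saddles m_1 = 2g = 14

14


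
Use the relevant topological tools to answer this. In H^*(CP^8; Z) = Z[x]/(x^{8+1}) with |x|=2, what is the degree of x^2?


|x| = 2 in H^*(CP^n).
|x^2| = 2 * |x| = 2 * 2 = 4

4


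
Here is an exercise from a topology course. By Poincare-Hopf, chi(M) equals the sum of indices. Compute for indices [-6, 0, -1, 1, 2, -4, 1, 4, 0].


Poincare-Hopf: chi(M) = sum of indices of zeros.
chi = (-6) + (0) + (-1) + (1) + (2) + (-4) + (1) + (4) + (0) = -3

-3


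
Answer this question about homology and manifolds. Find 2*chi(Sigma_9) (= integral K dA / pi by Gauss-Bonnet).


Gauss-Bonnet: integral K dA = 2*pi*chi(M).
chi(Sigma_9) = 2 - 2*9 = -16.
(integral K dA)/pi = 2*chi = 2*(-16) = -32

-32


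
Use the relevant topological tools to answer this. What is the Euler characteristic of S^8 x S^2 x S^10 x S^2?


chi is multiplicative: chi(X x Y) = chi(X) chi(Y).
Each even-dim sphere has chi = 2. There are 4 factors.
chi = 2^4 = 16

16


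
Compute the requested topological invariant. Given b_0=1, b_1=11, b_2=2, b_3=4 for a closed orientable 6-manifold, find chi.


By Poincare duality b_k = b_{6-k}, so full Betti numbers: b_0=1, b_1=11, b_2=2, b_3=4, b_4=2, b_5=11, b_6=1.
chi = sum (-1)^k b_k = -20

-20


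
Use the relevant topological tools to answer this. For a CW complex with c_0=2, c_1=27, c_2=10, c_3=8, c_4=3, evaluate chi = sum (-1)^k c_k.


chi = sum_k (-1)^k c_k.
= (-1)^0*2 + (-1)^1*27 + (-1)^2*10 + (-1)^3*8 + (-1)^4*3
= (2) + (-27) + (10) + (-8) + (3)
= -20

-20


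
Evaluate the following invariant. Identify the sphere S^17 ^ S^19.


S^m ^ S^n = S^{m+n}.
k = 17 + 19 = 36

36


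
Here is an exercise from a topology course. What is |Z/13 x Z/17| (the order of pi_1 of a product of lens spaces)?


pi_1(X x Y) = pi_1(X) x pi_1(Y).
pi_1(L(13,1)) = Z/13, pi_1(L(17,1)) = Z/17.
|Z/13 x Z/17| = 13 * 17 = 221

221


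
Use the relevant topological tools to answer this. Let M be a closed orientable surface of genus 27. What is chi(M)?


For a closed orientable surface of genus g: chi = 2 - 2g.
Here g = 27.
chi = 2 - 2*27 = 2 - 54 = -52

-52


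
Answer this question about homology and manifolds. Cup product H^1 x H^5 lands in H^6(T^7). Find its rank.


Cup product: H^p x H^q -> H^{p+q}; here p+q = 1+5 = 6.
rank H^k(T^n) = C(n,k).
C(7,6) = 7

7


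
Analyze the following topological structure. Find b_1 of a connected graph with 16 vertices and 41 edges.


For a connected graph: rank(pi_1) = b_1 = E - V + 1 = 1 - chi.
chi = V - E = 16 - 41 = -25.
rank = 1 - (-25) = 41 - 16 + 1 = 26

26


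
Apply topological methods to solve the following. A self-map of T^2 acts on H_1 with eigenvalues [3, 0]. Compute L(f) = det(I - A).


For a torus self-map: L(f) = det(I - A) where A acts on H_1.
L(f) = (1-3) * (1-0) = -2 * 1 = -2

-2


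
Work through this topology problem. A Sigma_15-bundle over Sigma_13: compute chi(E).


For a fiber bundle F -> E -> B (with CW structure): chi(E) = chi(B) * chi(F).
chi(Sigma_13) = -24, chi(Sigma_15) = -28.
chi(E) = (-24) * (-28) = 672

672


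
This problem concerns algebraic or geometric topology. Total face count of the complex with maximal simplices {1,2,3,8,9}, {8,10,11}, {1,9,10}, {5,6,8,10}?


Each maximal simplex on m vertices has 2^m - 1 nonempty faces.
Take the union (dedupe shared faces).
Total distinct faces = 52

52


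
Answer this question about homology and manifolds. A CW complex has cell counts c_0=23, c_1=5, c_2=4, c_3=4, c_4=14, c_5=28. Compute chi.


chi = sum_k (-1)^k c_k.
= (-1)^0*23 + (-1)^1*5 + (-1)^2*4 + (-1)^3*4 + (-1)^4*14 + (-1)^5*28
= (23) + (-5) + (4) + (-4) + (14) + (-28)
= 4

4


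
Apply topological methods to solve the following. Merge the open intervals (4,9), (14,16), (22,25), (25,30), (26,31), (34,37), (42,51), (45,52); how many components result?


Sort and merge overlapping open intervals.
Merged: (4,9), (14,16), (22,25), (25,31), (34,37), (42,52).
Number of components = 6

6


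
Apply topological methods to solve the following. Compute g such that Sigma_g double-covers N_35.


chi(N_35) = 2 - 35 = -33.
Double cover: chi(Sigma_g) = 2 * chi(N_35) = 2*(-33) = -66.
2 - 2g = -66, so g = (2 - (-66))/2 = 68/2 = 34

34


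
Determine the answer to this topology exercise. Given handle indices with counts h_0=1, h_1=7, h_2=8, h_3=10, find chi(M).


Handles of index k contribute (-1)^k to chi (same as CW cells).
chi = (1) + (-7) + (8) + (-10) = -8

-8


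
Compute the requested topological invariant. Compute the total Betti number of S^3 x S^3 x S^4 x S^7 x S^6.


Total Betti number is multiplicative under products.
Each S^d (d>=1) has total Betti number 2.
There are 5 sphere factors.
Total = 2^5 = 32

32


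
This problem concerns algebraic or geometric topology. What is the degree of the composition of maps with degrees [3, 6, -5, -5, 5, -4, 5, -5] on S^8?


Degree is multiplicative: deg(composition) = product of degrees.
= (3) * (6) * (-5) * (-5) * (5) * (-4) * (5) * (-5) = 225000

225000


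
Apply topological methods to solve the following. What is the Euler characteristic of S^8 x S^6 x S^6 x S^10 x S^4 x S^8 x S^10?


chi is multiplicative: chi(X x Y) = chi(X) chi(Y).
Each even-dim sphere has chi = 2. There are 7 factors.
chi = 2^7 = 128

128


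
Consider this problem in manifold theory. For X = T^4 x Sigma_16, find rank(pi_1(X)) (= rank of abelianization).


pi_1(A x B) = pi_1(A) x pi_1(B); rank of abelianization = b_1.
b_1(T^4) = 4, b_1(Sigma_16) = 2*16 = 32.
b_1(product) = 4 + 32 = 36

36


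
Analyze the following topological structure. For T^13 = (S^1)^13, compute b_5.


By the Kunneth formula, b_k(T^n) = C(n,k).
b_5(T^13) = C(13,5).
C(13,5) = 13!/(5!*8!) = 1287

1287


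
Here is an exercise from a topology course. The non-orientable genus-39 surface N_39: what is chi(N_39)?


For a non-orientable closed surface with k crosscaps: chi = 2 - k.
Here k = 39.
chi = 2 - 39 = -37

-37


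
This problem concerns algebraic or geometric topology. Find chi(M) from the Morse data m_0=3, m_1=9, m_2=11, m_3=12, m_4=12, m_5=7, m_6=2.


Morse theory: chi(M) = sum_k (-1)^k m_k where m_k = #(index-k critical points).
= (3) + (-9) + (11) + (-12) + (12) + (-7) + (2) = 0

0


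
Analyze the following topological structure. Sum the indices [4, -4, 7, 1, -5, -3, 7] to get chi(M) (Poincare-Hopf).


Poincare-Hopf: chi(M) = sum of indices of zeros.
chi = (4) + (-4) + (7) + (1) + (-5) + (-3) + (7) = 7

7


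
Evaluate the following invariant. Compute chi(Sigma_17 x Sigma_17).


chi(Sigma_17) = 2 - 2*17 = -32
chi(Sigma_17) = 2 - 2*17 = -32
chi(product) = (-32) * (-32) = 1024

1024


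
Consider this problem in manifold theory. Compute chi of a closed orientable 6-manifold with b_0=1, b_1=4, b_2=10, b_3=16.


By Poincare duality b_k = b_{6-k}, so full Betti numbers: b_0=1, b_1=4, b_2=10, b_3=16, b_4=10, b_5=4, b_6=1.
chi = sum (-1)^k b_k = -2

-2


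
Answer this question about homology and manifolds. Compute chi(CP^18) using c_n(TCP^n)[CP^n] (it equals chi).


For any closed oriented manifold, <e(TM),[M]> = chi(M).
chi(CP^18) = 18+1 = 19

19


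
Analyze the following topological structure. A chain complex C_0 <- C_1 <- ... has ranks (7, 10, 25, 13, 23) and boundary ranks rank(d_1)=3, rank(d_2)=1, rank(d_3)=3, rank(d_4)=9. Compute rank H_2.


rank H_k = rank(ker d_k) - rank(im d_{k+1}).
rank(ker d_2) = rank(C_2) - rank(d_2) = 25 - 1 = 24.
rank(im d_{2+1}) = 3.
rank H_2 = 24 - 3 = 21

21


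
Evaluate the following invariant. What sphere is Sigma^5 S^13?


Each suspension raises dimension by 1: Sigma S^n = S^{n+1}.
Sigma^5 S^13 = S^{13+5} = S^18

18


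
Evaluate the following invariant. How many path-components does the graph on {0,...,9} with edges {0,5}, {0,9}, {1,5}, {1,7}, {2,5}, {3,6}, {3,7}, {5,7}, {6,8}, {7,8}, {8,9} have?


Run DFS/union-find over 10 vertices.
V = 10, E = 11.
Number of components = 2

2


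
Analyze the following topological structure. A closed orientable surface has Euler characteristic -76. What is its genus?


chi = 2 - 2g for closed orientable surfaces.
-76 = 2 - 2g
2g = 2 - (-76) = 78
g = 39

39


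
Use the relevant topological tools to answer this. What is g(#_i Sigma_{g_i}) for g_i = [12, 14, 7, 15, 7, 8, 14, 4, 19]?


Genus is additive under connected sum of orientable surfaces.
g = 12 + 14 + 7 + 15 + 7 + 8 + 14 + 4 + 19 = 100

100


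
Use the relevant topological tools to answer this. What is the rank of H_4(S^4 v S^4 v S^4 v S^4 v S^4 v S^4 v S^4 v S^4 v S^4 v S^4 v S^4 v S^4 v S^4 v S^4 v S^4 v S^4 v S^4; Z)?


For a wedge of spheres, H_k (k>0) is free on one generator per sphere of dimension k.
Spheres of dimension 4: count = 17.
b_4 = 17

17


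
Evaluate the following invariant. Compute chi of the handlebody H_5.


A genus-g handlebody deformation retracts to a wedge of g circles.
chi(vee_g S^1) = 1 - g.
chi(H_5) = 1 - 5 = -4

-4


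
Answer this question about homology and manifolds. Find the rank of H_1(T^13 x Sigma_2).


pi_1(A x B) = pi_1(A) x pi_1(B); rank of abelianization = b_1.
b_1(T^13) = 13, b_1(Sigma_2) = 2*2 = 4.
b_1(product) = 13 + 4 = 17

17


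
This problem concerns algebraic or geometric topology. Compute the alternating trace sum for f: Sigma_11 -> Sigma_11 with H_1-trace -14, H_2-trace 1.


L(f) = tr(f_0*) - tr(f_1*) + tr(f_2*).
= 1 - (-14) + (1)
= 16

16


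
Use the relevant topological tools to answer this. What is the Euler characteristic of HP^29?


HP^29 has one cell in each dimension 0, 4, ..., 4*29 (29+1 cells, all even-dim).
chi = 29 + 1 = 30

30


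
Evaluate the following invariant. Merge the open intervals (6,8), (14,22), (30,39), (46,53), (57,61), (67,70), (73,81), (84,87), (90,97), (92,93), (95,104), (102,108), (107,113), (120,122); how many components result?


Sort and merge overlapping open intervals.
Merged: (6,8), (14,22), (30,39), (46,53), (57,61), (67,70), (73,81), (84,87), (90,113), (120,122).
Number of components = 10

10


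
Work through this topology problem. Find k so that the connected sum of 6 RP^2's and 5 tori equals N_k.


Since a >= 1, the sum is non-orientable; each T^2 can be replaced by RP^2 # RP^2 (since T^2#RP^2 = 3RP^2).
Total crosscaps k = 6 + 2*5 = 16.
Check via chi: chi = 6*1 + 5*0 - (6+5-1)*2 = -14 = 2 - k = -14. Consistent.

16


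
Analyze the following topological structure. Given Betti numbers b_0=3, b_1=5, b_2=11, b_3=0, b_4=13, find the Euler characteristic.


chi = sum_k (-1)^k b_k.
= (3) + (-5) + (11) + (0) + (13)
= 22

22


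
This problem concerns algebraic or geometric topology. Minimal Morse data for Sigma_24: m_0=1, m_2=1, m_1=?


A perfect Morse function has m_k = b_k.
For Sigma_24: b_0=1, b_1=2g=48, b_2=1.
Saddles m_1 = 2g = 48

48


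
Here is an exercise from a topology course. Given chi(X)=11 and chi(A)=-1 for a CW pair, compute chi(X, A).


Relative Euler characteristic: chi(X, A) = chi(X) - chi(A).
= 11 - (-1) = 12

12


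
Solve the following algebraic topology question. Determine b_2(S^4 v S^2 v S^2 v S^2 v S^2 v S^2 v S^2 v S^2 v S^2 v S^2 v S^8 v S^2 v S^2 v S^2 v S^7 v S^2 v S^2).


For a wedge of spheres, H_k (k>0) is free on one generator per sphere of dimension k.
Spheres of dimension 2: count = 14.
b_2 = 14

14


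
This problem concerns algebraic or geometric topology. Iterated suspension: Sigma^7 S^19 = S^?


Each suspension raises dimension by 1: Sigma S^n = S^{n+1}.
Sigma^7 S^19 = S^{19+7} = S^26

26


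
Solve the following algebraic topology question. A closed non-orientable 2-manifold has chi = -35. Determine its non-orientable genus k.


chi = 2 - k for closed non-orientable surfaces with k crosscaps.
-35 = 2 - k
k = 2 - (-35) = 37

37


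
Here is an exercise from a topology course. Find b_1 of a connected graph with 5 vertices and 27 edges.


For a connected graph: rank(pi_1) = b_1 = E - V + 1 = 1 - chi.
chi = V - E = 5 - 27 = -22.
rank = 1 - (-22) = 27 - 5 + 1 = 23

23


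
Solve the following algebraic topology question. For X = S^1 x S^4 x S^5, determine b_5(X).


Each S^d has Poincare polynomial 1 + t^d.
The product S^1 x S^4 x S^5 has Poincare polynomial prod(1+t^d_i).
Expanding: b_0=1, b_1=1, b_4=1, b_5=2, b_6=1, b_9=1, b_10=1.
b_5 = 2

2


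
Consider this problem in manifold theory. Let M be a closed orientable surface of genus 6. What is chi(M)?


For a closed orientable surface of genus g: chi = 2 - 2g.
Here g = 6.
chi = 2 - 2*6 = 2 - 12 = -10

-10


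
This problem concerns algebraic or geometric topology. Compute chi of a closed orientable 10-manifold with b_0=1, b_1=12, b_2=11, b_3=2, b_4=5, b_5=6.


By Poincare duality b_k = b_{10-k}, so full Betti numbers: b_0=1, b_1=12, b_2=11, b_3=2, b_4=5, b_5=6, b_6=5, b_7=2, b_8=11, b_9=12, b_10=1.
chi = sum (-1)^k b_k = 0

0


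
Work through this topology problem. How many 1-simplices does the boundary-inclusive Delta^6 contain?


Delta^6 has 6+1 vertices. A 1-face is a choice of 1+1 vertices.
f_1 = C(6+1, 1+1) = C(7,2) = 21

21


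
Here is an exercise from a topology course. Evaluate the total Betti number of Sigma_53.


For Sigma_53: b_0 = 1, b_1 = 2g = 106, b_2 = 1.
Total = 1 + 106 + 1 = 108

108


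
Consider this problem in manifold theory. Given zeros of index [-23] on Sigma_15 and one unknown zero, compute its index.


Poincare-Hopf: sum of indices = chi(M).
chi(Sigma_15) = 2 - 2*15 = -28.
Sum of known indices = -23.
x = chi - (sum known) = -28 - (-23) = -5

-5


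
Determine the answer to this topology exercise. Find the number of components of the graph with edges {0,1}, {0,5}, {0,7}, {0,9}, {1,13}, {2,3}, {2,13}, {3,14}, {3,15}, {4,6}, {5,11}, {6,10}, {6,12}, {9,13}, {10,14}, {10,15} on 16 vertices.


Run DFS/union-find over 16 vertices.
V = 16, E = 16.
Number of components = 2

2


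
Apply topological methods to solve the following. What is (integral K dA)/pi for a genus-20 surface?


Gauss-Bonnet: integral K dA = 2*pi*chi(M).
chi(Sigma_20) = 2 - 2*20 = -38.
(integral K dA)/pi = 2*chi = 2*(-38) = -76

-76


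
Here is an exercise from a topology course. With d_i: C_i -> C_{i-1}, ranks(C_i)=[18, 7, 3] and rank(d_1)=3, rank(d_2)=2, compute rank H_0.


rank H_k = rank(ker d_k) - rank(im d_{k+1}).
rank(ker d_0) = rank(C_0) - rank(d_0) = 18 - 0 = 18.
rank(im d_{0+1}) = 3.
rank H_0 = 18 - 3 = 15

15


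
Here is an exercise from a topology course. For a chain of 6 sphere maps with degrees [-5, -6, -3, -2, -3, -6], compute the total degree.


Degree is multiplicative: deg(composition) = product of degrees.
= (-5) * (-6) * (-3) * (-2) * (-3) * (-6) = 3240

3240


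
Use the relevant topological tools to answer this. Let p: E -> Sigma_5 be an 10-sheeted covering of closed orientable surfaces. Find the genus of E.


For an n-sheeted cover: chi(E) = n * chi(B).
chi(Sigma_5) = 2 - 2*5 = -8.
chi(E) = 10 * (-8) = -80.
genus(E) = (2 - chi(E))/2 = (2 - (-80))/2 = 82/2 = 41

41


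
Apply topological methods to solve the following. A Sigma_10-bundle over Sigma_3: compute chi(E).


For a fiber bundle F -> E -> B (with CW structure): chi(E) = chi(B) * chi(F).
chi(Sigma_3) = -4, chi(Sigma_10) = -18.
chi(E) = (-4) * (-18) = 72

72


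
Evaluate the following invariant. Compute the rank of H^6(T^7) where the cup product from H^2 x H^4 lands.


Cup product: H^p x H^q -> H^{p+q}; here p+q = 2+4 = 6.
rank H^k(T^n) = C(n,k).
C(7,6) = 7

7


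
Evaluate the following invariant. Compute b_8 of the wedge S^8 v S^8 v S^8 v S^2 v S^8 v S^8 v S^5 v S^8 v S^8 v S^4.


For a wedge of spheres, H_k (k>0) is free on one generator per sphere of dimension k.
Spheres of dimension 8: count = 7.
b_8 = 7

7


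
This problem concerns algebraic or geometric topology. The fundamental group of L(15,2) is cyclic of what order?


pi_1(L(p,q)) = Z/pZ for any q coprime to p.
|pi_1(L(15,2))| = 15

15


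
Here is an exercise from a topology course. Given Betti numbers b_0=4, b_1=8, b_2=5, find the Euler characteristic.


chi = sum_k (-1)^k b_k.
= (4) + (-8) + (5)
= 1

1


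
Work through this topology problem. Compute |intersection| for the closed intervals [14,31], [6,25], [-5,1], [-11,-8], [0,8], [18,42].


Intersection = [max(a_i), min(b_i)] = [18, -8].
Since 18 > -8, the intersection is empty.
Length = 0

0


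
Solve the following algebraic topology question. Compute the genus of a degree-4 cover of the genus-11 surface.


For an n-sheeted cover: chi(E) = n * chi(B).
chi(Sigma_11) = 2 - 2*11 = -20.
chi(E) = 4 * (-20) = -80.
genus(E) = (2 - chi(E))/2 = (2 - (-80))/2 = 82/2 = 41

41


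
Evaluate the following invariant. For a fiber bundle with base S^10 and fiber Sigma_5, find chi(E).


chi(S^10) = 2 (n even), chi(Sigma_5) = 2 - 2*5 = -8.
chi(E) = 2 * (-8) = -16

-16


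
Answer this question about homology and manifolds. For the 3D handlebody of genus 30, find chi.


A genus-g handlebody deformation retracts to a wedge of g circles.
chi(vee_g S^1) = 1 - g.
chi(H_30) = 1 - 30 = -29

-29


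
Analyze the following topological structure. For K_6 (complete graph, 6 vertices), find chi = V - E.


K_6: V = 6, E = C(6,2) = 15.
chi = V - E = 6 - 15 = -9

-9


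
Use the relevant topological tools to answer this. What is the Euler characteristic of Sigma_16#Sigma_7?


chi(Sigma_16) = 2 - 2*16 = -30
chi(Sigma_7) = 2 - 2*7 = -12
For surfaces: chi(A#B) = chi(A) + chi(B) - 2.
chi = -30 + -12 - 2 = -44

-44


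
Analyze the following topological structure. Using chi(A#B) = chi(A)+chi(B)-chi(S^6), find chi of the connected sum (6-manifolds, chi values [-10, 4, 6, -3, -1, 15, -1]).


For n-manifolds: chi(A#B) = chi(A) + chi(B) - chi(S^6).
chi(S^6) = 1 + (-1)^6 = 2.
chi(#) = (sum chi_i) - (7-1)*chi(S^6) = 10 - 6*2 = -2

-2


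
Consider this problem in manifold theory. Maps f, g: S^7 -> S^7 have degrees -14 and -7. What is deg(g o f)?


Degree is multiplicative under composition: deg(g o f) = deg(g) * deg(f).
= -7 * -14 = 98

98


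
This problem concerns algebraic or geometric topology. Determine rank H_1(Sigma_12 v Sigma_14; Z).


For a wedge: H_1(A v B) = H_1(A) + H_1(B).
b_1(Sigma_12) = 24, b_1(Sigma_14) = 28.
b_1 = 24 + 28 = 52

52


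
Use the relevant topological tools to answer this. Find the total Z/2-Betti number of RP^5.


H^k(RP^5; Z/2) = Z/2 for each 0 <= k <= 5.
Total dimension = 5 + 1 = 6

6


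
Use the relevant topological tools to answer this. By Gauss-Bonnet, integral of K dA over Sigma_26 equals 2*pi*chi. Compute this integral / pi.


Gauss-Bonnet: integral K dA = 2*pi*chi(M).
chi(Sigma_26) = 2 - 2*26 = -50.
(integral K dA)/pi = 2*chi = 2*(-50) = -100

-100


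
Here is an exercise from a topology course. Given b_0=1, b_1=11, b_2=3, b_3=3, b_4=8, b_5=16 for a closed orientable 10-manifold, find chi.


By Poincare duality b_k = b_{10-k}, so full Betti numbers: b_0=1, b_1=11, b_2=3, b_3=3, b_4=8, b_5=16, b_6=8, b_7=3, b_8=3, b_9=11, b_10=1.
chi = sum (-1)^k b_k = -20

-20


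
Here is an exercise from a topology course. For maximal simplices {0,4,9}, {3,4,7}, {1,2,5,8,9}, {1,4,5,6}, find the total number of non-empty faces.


Each maximal simplex on m vertices has 2^m - 1 nonempty faces.
Take the union (dedupe shared faces).
Total distinct faces = 54

54


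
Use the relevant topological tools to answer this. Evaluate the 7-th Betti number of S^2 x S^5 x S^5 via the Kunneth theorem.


Each S^d has Poincare polynomial 1 + t^d.
The product S^2 x S^5 x S^5 has Poincare polynomial prod(1+t^d_i).
Expanding: b_0=1, b_2=1, b_5=2, b_7=2, b_10=1, b_12=1.
b_7 = 2

2


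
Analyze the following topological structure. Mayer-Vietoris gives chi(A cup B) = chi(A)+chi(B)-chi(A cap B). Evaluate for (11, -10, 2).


chi(A cup B) = chi(A) + chi(B) - chi(A cap B)
= 11 + (-10) - (2)
= -1

-1


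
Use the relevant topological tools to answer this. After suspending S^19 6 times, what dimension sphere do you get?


Each suspension raises dimension by 1: Sigma S^n = S^{n+1}.
Sigma^6 S^19 = S^{19+6} = S^25

25


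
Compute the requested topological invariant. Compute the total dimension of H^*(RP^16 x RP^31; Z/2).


dim H^*(RP^n; Z/2) = n+1 (one Z/2 in each degree 0..n).
Total Betti number is multiplicative.
Total = (16+1) * (31+1) = 17 * 32 = 544

544


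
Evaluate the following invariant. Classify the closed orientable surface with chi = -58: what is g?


chi = 2 - 2g for closed orientable surfaces.
-58 = 2 - 2g
2g = 2 - (-58) = 60
g = 30

30


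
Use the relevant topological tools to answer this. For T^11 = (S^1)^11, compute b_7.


By the Kunneth formula, b_k(T^n) = C(n,k).
b_7(T^11) = C(11,7).
C(11,7) = 11!/(7!*4!) = 330

330


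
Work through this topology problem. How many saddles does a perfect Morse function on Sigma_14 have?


A perfect Morse function has m_k = b_k.
For Sigma_14: b_0=1, b_1=2g=28, b_2=1.
Saddles m_1 = 2g = 28

28


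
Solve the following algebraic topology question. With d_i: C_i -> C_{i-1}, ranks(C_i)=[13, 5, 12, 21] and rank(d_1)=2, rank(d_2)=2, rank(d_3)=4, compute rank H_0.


rank H_k = rank(ker d_k) - rank(im d_{k+1}).
rank(ker d_0) = rank(C_0) - rank(d_0) = 13 - 0 = 13.
rank(im d_{0+1}) = 2.
rank H_0 = 13 - 2 = 11

11


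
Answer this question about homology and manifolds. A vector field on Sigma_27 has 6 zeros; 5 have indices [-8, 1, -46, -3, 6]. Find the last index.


Poincare-Hopf: sum of indices = chi(M).
chi(Sigma_27) = 2 - 2*27 = -52.
Sum of known indices = -50.
x = chi - (sum known) = -52 - (-50) = -2

-2


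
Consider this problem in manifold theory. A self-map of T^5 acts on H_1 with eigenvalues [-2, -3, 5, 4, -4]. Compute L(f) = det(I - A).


For a torus self-map: L(f) = det(I - A) where A acts on H_1.
L(f) = (1--2) * (1--3) * (1-5) * (1-4) * (1--4) = 3 * 4 * -4 * -3 * 5 = 720

720


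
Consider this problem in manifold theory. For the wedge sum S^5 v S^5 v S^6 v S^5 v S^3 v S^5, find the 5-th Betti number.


For a wedge of spheres, H_k (k>0) is free on one generator per sphere of dimension k.
Spheres of dimension 5: count = 4.
b_5 = 4

4


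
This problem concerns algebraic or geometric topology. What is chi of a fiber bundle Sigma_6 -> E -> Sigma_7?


For a fiber bundle F -> E -> B (with CW structure): chi(E) = chi(B) * chi(F).
chi(Sigma_7) = -12, chi(Sigma_6) = -10.
chi(E) = (-12) * (-10) = 120

120


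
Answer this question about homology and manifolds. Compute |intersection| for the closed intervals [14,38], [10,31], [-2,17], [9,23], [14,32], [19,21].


Intersection = [max(a_i), min(b_i)] = [19, 17].
Since 19 > 17, the intersection is empty.
Length = 0

0


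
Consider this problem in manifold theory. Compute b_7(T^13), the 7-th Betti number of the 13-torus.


By the Kunneth formula, b_k(T^n) = C(n,k).
b_7(T^13) = C(13,7).
C(13,7) = 13!/(7!*6!) = 1716

1716
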